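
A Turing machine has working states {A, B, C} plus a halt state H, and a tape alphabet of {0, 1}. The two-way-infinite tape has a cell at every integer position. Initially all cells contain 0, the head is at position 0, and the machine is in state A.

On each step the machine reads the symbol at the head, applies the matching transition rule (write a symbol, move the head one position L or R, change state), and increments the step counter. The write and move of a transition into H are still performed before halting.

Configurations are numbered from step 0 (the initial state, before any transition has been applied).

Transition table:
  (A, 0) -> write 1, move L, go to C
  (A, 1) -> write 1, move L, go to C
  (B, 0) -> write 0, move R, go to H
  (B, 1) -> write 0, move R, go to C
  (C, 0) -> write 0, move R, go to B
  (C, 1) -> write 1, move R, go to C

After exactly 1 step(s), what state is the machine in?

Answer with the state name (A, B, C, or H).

Step 1: in state A at pos 0, read 0 -> (A,0)->write 1,move L,goto C. Now: state=C, head=-1, tape[-2..1]=0010 (head:  ^)

Answer: C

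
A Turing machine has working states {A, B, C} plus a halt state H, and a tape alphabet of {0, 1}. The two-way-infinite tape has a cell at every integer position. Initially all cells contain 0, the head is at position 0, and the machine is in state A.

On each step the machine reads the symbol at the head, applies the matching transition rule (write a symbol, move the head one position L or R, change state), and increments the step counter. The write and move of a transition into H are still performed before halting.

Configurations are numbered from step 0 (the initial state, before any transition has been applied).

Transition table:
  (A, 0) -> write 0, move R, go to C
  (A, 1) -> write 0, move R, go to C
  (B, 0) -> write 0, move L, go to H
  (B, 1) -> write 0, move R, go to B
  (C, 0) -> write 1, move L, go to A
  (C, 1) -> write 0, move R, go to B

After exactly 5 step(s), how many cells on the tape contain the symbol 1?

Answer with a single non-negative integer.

Step 1: in state A at pos 0, read 0 -> (A,0)->write 0,move R,goto C. Now: state=C, head=1, tape[-1..2]=0000 (head:   ^)
Step 2: in state C at pos 1, read 0 -> (C,0)->write 1,move L,goto A. Now: state=A, head=0, tape[-1..2]=0010 (head:  ^)
Step 3: in state A at pos 0, read 0 -> (A,0)->write 0,move R,goto C. Now: state=C, head=1, tape[-1..2]=0010 (head:   ^)
Step 4: in state C at pos 1, read 1 -> (C,1)->write 0,move R,goto B. Now: state=B, head=2, tape[-1..3]=00000 (head:    ^)
Step 5: in state B at pos 2, read 0 -> (B,0)->write 0,move L,goto H. Now: state=H, head=1, tape[-1..3]=00000 (head:   ^)
No cell contains 1 after step 5 -> 0 cell(s)

Answer: 0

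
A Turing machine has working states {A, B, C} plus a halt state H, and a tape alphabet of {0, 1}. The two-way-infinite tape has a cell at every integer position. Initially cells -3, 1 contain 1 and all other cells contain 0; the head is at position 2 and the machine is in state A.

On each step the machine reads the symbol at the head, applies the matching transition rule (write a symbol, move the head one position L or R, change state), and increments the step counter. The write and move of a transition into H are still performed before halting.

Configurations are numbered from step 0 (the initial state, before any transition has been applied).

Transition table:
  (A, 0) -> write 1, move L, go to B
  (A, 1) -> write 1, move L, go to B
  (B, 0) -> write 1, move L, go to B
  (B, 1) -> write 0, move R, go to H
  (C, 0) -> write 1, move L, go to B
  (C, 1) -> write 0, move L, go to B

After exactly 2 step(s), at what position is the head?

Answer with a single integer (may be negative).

Step 1: in state A at pos 2, read 0 -> (A,0)->write 1,move L,goto B. Now: state=B, head=1, tape[-4..3]=01000110 (head:      ^)
Step 2: in state B at pos 1, read 1 -> (B,1)->write 0,move R,goto H. Now: state=H, head=2, tape[-4..3]=01000010 (head:       ^)

Answer: 2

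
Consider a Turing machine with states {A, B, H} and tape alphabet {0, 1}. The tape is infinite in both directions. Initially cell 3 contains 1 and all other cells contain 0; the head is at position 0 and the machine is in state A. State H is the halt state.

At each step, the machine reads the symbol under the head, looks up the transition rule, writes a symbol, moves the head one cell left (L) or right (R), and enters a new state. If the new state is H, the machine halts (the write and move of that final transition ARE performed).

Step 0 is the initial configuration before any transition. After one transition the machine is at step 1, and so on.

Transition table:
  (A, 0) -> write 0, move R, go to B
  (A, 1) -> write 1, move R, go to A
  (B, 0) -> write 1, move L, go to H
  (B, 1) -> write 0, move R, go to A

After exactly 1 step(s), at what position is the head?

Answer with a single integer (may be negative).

Step 1: in state A at pos 0, read 0 -> (A,0)->write 0,move R,goto B. Now: state=B, head=1, tape[-1..4]=000010 (head:   ^)

Answer: 1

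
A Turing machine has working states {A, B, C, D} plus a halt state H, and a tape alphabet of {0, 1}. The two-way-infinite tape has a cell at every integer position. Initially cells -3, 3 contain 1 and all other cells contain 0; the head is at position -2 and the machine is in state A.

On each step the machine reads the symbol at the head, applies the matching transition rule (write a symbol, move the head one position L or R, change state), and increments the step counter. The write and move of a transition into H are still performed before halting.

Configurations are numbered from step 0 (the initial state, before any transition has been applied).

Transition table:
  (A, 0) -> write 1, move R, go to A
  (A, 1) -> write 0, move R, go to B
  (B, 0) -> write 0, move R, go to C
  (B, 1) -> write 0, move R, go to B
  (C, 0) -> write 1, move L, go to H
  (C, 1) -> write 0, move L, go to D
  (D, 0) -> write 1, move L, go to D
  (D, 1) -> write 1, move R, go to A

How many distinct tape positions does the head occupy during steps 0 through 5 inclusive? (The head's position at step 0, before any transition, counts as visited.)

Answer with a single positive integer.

Answer: 6

Derivation:
Step 1: in state A at pos -2, read 0 -> (A,0)->write 1,move R,goto A. Now: state=A, head=-1, tape[-4..4]=011000010 (head:    ^)
Step 2: in state A at pos -1, read 0 -> (A,0)->write 1,move R,goto A. Now: state=A, head=0, tape[-4..4]=011100010 (head:     ^)
Step 3: in state A at pos 0, read 0 -> (A,0)->write 1,move R,goto A. Now: state=A, head=1, tape[-4..4]=011110010 (head:      ^)
Step 4: in state A at pos 1, read 0 -> (A,0)->write 1,move R,goto A. Now: state=A, head=2, tape[-4..4]=011111010 (head:       ^)
Step 5: in state A at pos 2, read 0 -> (A,0)->write 1,move R,goto A. Now: state=A, head=3, tape[-4..4]=011111110 (head:        ^)
Head positions at steps 0..5: starting at -2, distinct positions visited = {-2, -1, 0, 1, 2, 3} -> 6 position(s)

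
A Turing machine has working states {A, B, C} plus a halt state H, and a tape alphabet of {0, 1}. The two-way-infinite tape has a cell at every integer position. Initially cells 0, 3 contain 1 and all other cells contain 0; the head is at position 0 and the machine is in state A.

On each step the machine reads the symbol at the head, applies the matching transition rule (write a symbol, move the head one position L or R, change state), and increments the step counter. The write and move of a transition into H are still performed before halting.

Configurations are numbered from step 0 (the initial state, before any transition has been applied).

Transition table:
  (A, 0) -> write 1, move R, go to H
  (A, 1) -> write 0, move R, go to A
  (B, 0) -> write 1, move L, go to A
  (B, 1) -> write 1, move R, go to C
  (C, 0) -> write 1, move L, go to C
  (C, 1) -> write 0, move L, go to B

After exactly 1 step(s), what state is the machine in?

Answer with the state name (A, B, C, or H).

Answer: A

Derivation:
Step 1: in state A at pos 0, read 1 -> (A,1)->write 0,move R,goto A. Now: state=A, head=1, tape[-1..4]=000010 (head:   ^)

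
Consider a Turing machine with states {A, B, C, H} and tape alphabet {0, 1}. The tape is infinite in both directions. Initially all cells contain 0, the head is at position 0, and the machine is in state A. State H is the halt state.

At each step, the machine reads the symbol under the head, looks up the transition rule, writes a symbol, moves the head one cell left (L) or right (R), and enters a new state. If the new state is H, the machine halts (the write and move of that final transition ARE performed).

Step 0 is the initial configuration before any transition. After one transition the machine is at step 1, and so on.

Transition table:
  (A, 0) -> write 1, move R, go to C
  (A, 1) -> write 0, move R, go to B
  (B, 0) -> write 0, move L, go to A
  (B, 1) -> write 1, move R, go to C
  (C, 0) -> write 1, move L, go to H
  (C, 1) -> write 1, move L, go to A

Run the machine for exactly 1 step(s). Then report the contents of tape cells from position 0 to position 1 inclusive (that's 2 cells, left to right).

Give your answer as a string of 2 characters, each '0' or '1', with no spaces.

Answer: 10

Derivation:
Step 1: in state A at pos 0, read 0 -> (A,0)->write 1,move R,goto C. Now: state=C, head=1, tape[-1..2]=0100 (head:   ^)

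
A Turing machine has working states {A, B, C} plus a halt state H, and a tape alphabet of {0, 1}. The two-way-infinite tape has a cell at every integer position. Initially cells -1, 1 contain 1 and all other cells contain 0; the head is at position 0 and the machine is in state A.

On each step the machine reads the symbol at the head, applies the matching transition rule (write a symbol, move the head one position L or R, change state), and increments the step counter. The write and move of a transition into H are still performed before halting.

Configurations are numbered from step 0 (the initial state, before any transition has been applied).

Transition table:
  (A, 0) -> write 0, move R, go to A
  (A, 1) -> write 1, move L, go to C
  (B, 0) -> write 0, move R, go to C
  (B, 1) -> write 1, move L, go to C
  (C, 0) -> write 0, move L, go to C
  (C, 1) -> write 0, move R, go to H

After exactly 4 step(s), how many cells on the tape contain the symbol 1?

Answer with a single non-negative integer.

Answer: 1

Derivation:
Step 1: in state A at pos 0, read 0 -> (A,0)->write 0,move R,goto A. Now: state=A, head=1, tape[-2..2]=01010 (head:    ^)
Step 2: in state A at pos 1, read 1 -> (A,1)->write 1,move L,goto C. Now: state=C, head=0, tape[-2..2]=01010 (head:   ^)
Step 3: in state C at pos 0, read 0 -> (C,0)->write 0,move L,goto C. Now: state=C, head=-1, tape[-2..2]=01010 (head:  ^)
Step 4: in state C at pos -1, read 1 -> (C,1)->write 0,move R,goto H. Now: state=H, head=0, tape[-2..2]=00010 (head:   ^)
Cells containing 1 after step 4: {1} -> 1 cell(s)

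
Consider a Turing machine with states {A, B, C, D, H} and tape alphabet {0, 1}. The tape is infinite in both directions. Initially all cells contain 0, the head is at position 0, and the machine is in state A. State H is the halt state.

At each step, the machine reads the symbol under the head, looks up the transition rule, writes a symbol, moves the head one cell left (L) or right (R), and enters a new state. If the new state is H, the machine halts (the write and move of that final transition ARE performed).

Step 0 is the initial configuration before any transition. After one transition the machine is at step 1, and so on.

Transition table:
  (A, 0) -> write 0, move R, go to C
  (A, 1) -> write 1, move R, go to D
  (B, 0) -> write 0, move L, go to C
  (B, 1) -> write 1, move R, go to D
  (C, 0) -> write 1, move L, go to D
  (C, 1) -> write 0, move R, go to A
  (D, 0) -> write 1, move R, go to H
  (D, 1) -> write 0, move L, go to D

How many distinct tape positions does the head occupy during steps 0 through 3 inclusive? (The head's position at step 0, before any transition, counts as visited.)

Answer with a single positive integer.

Answer: 2

Derivation:
Step 1: in state A at pos 0, read 0 -> (A,0)->write 0,move R,goto C. Now: state=C, head=1, tape[-1..2]=0000 (head:   ^)
Step 2: in state C at pos 1, read 0 -> (C,0)->write 1,move L,goto D. Now: state=D, head=0, tape[-1..2]=0010 (head:  ^)
Step 3: in state D at pos 0, read 0 -> (D,0)->write 1,move R,goto H. Now: state=H, head=1, tape[-1..2]=0110 (head:   ^)
Head positions at steps 0..3: starting at 0, distinct positions visited = {0, 1} -> 2 position(s)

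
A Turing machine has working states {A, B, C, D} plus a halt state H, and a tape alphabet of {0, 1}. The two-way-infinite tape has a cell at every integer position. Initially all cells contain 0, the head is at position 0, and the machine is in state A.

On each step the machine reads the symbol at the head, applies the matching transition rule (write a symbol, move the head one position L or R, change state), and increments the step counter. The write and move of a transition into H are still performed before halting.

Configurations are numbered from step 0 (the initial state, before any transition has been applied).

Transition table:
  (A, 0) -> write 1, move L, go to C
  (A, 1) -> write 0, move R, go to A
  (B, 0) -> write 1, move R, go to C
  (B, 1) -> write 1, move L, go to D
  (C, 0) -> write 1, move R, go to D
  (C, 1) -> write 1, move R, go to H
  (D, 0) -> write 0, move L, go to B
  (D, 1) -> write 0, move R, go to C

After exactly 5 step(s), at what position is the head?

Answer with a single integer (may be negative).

Answer: 1

Derivation:
Step 1: in state A at pos 0, read 0 -> (A,0)->write 1,move L,goto C. Now: state=C, head=-1, tape[-2..1]=0010 (head:  ^)
Step 2: in state C at pos -1, read 0 -> (C,0)->write 1,move R,goto D. Now: state=D, head=0, tape[-2..1]=0110 (head:   ^)
Step 3: in state D at pos 0, read 1 -> (D,1)->write 0,move R,goto C. Now: state=C, head=1, tape[-2..2]=01000 (head:    ^)
Step 4: in state C at pos 1, read 0 -> (C,0)->write 1,move R,goto D. Now: state=D, head=2, tape[-2..3]=010100 (head:     ^)
Step 5: in state D at pos 2, read 0 -> (D,0)->write 0,move L,goto B. Now: state=B, head=1, tape[-2..3]=010100 (head:    ^)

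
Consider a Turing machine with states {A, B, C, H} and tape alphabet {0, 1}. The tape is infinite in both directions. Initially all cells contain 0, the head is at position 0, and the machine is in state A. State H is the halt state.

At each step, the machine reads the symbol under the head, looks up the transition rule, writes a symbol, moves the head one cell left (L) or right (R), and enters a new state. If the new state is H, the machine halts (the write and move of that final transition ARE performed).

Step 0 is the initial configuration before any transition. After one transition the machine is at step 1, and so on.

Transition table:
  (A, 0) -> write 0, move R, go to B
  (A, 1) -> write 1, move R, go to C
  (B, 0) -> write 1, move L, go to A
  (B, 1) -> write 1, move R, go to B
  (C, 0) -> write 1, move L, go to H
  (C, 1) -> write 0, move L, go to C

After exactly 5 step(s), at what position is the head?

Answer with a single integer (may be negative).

Answer: 1

Derivation:
Step 1: in state A at pos 0, read 0 -> (A,0)->write 0,move R,goto B. Now: state=B, head=1, tape[-1..2]=0000 (head:   ^)
Step 2: in state B at pos 1, read 0 -> (B,0)->write 1,move L,goto A. Now: state=A, head=0, tape[-1..2]=0010 (head:  ^)
Step 3: in state A at pos 0, read 0 -> (A,0)->write 0,move R,goto B. Now: state=B, head=1, tape[-1..2]=0010 (head:   ^)
Step 4: in state B at pos 1, read 1 -> (B,1)->write 1,move R,goto B. Now: state=B, head=2, tape[-1..3]=00100 (head:    ^)
Step 5: in state B at pos 2, read 0 -> (B,0)->write 1,move L,goto A. Now: state=A, head=1, tape[-1..3]=00110 (head:   ^)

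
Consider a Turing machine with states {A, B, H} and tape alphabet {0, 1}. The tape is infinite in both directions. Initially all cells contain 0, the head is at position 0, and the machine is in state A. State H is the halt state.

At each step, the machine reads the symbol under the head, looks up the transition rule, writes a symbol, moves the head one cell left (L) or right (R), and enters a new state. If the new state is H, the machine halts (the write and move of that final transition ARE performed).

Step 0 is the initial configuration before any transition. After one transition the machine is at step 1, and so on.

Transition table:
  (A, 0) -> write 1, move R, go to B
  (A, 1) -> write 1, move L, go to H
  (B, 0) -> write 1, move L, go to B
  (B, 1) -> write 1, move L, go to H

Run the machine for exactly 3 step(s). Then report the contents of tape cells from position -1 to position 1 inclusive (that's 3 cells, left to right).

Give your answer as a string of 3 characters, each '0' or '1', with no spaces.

Step 1: in state A at pos 0, read 0 -> (A,0)->write 1,move R,goto B. Now: state=B, head=1, tape[-1..2]=0100 (head:   ^)
Step 2: in state B at pos 1, read 0 -> (B,0)->write 1,move L,goto B. Now: state=B, head=0, tape[-1..2]=0110 (head:  ^)
Step 3: in state B at pos 0, read 1 -> (B,1)->write 1,move L,goto H. Now: state=H, head=-1, tape[-2..2]=00110 (head:  ^)

Answer: 011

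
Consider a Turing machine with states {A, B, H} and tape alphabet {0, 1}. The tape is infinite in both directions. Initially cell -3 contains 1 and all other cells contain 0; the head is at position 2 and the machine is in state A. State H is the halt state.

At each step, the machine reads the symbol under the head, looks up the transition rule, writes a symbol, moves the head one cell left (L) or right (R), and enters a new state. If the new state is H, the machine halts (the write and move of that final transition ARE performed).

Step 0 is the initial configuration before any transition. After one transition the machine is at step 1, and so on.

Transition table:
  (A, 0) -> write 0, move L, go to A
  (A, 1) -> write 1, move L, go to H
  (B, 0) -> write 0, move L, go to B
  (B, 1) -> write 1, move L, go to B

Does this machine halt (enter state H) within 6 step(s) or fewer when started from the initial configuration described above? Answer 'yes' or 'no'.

Answer: yes

Derivation:
Step 1: in state A at pos 2, read 0 -> (A,0)->write 0,move L,goto A. Now: state=A, head=1, tape[-4..3]=01000000 (head:      ^)
Step 2: in state A at pos 1, read 0 -> (A,0)->write 0,move L,goto A. Now: state=A, head=0, tape[-4..3]=01000000 (head:     ^)
Step 3: in state A at pos 0, read 0 -> (A,0)->write 0,move L,goto A. Now: state=A, head=-1, tape[-4..3]=01000000 (head:    ^)
Step 4: in state A at pos -1, read 0 -> (A,0)->write 0,move L,goto A. Now: state=A, head=-2, tape[-4..3]=01000000 (head:   ^)
Step 5: in state A at pos -2, read 0 -> (A,0)->write 0,move L,goto A. Now: state=A, head=-3, tape[-4..3]=01000000 (head:  ^)
Step 6: in state A at pos -3, read 1 -> (A,1)->write 1,move L,goto H. Now: state=H, head=-4, tape[-5..3]=001000000 (head:  ^)
State H reached at step 6; 6 <= 6 -> yes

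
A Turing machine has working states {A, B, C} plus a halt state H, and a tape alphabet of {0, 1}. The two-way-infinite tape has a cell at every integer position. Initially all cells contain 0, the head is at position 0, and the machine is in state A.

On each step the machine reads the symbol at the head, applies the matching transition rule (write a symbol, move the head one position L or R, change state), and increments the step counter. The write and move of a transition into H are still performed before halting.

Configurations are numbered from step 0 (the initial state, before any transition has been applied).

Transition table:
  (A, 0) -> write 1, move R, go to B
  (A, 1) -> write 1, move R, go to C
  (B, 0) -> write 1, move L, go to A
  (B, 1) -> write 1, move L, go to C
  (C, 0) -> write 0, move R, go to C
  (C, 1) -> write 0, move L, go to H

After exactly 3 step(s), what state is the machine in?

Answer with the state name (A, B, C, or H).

Answer: C

Derivation:
Step 1: in state A at pos 0, read 0 -> (A,0)->write 1,move R,goto B. Now: state=B, head=1, tape[-1..2]=0100 (head:   ^)
Step 2: in state B at pos 1, read 0 -> (B,0)->write 1,move L,goto A. Now: state=A, head=0, tape[-1..2]=0110 (head:  ^)
Step 3: in state A at pos 0, read 1 -> (A,1)->write 1,move R,goto C. Now: state=C, head=1, tape[-1..2]=0110 (head:   ^)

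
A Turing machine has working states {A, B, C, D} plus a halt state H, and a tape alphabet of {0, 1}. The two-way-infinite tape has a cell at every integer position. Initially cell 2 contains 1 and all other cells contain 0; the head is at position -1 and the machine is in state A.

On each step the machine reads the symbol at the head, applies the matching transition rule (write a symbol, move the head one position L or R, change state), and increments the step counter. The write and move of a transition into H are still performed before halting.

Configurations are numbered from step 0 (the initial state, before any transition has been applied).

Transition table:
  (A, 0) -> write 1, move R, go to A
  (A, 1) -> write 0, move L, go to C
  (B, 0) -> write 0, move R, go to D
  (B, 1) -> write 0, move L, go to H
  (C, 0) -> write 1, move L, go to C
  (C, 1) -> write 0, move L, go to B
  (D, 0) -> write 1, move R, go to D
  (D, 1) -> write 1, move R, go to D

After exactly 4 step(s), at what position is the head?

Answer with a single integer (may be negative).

Step 1: in state A at pos -1, read 0 -> (A,0)->write 1,move R,goto A. Now: state=A, head=0, tape[-2..3]=010010 (head:   ^)
Step 2: in state A at pos 0, read 0 -> (A,0)->write 1,move R,goto A. Now: state=A, head=1, tape[-2..3]=011010 (head:    ^)
Step 3: in state A at pos 1, read 0 -> (A,0)->write 1,move R,goto A. Now: state=A, head=2, tape[-2..3]=011110 (head:     ^)
Step 4: in state A at pos 2, read 1 -> (A,1)->write 0,move L,goto C. Now: state=C, head=1, tape[-2..3]=011100 (head:    ^)

Answer: 1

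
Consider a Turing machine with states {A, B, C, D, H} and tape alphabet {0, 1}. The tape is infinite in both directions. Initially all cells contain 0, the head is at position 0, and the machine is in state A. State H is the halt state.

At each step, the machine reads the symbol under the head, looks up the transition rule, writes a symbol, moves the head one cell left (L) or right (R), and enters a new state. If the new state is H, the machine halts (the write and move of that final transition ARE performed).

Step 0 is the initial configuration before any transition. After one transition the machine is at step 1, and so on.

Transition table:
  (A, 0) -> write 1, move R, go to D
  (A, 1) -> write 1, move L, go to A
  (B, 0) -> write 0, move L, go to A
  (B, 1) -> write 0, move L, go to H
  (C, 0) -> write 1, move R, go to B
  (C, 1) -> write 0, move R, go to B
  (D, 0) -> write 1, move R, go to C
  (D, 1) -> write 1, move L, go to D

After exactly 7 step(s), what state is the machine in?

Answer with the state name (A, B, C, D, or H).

Answer: A

Derivation:
Step 1: in state A at pos 0, read 0 -> (A,0)->write 1,move R,goto D. Now: state=D, head=1, tape[-1..2]=0100 (head:   ^)
Step 2: in state D at pos 1, read 0 -> (D,0)->write 1,move R,goto C. Now: state=C, head=2, tape[-1..3]=01100 (head:    ^)
Step 3: in state C at pos 2, read 0 -> (C,0)->write 1,move R,goto B. Now: state=B, head=3, tape[-1..4]=011100 (head:     ^)
Step 4: in state B at pos 3, read 0 -> (B,0)->write 0,move L,goto A. Now: state=A, head=2, tape[-1..4]=011100 (head:    ^)
Step 5: in state A at pos 2, read 1 -> (A,1)->write 1,move L,goto A. Now: state=A, head=1, tape[-1..4]=011100 (head:   ^)
Step 6: in state A at pos 1, read 1 -> (A,1)->write 1,move L,goto A. Now: state=A, head=0, tape[-1..4]=011100 (head:  ^)
Step 7: in state A at pos 0, read 1 -> (A,1)->write 1,move L,goto A. Now: state=A, head=-1, tape[-2..4]=0011100 (head:  ^)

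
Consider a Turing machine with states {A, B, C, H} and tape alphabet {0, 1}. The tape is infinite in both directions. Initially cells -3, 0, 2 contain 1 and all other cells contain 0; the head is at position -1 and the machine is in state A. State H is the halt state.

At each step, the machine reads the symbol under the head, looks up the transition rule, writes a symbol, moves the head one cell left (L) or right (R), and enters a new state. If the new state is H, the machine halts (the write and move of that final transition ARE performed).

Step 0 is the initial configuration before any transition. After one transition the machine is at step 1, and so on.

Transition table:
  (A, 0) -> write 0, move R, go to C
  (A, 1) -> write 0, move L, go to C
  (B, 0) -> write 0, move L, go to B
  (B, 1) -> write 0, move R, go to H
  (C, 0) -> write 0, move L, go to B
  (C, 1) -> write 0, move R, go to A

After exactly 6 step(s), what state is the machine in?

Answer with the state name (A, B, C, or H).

Step 1: in state A at pos -1, read 0 -> (A,0)->write 0,move R,goto C. Now: state=C, head=0, tape[-4..3]=01001010 (head:     ^)
Step 2: in state C at pos 0, read 1 -> (C,1)->write 0,move R,goto A. Now: state=A, head=1, tape[-4..3]=01000010 (head:      ^)
Step 3: in state A at pos 1, read 0 -> (A,0)->write 0,move R,goto C. Now: state=C, head=2, tape[-4..3]=01000010 (head:       ^)
Step 4: in state C at pos 2, read 1 -> (C,1)->write 0,move R,goto A. Now: state=A, head=3, tape[-4..4]=010000000 (head:        ^)
Step 5: in state A at pos 3, read 0 -> (A,0)->write 0,move R,goto C. Now: state=C, head=4, tape[-4..5]=0100000000 (head:         ^)
Step 6: in state C at pos 4, read 0 -> (C,0)->write 0,move L,goto B. Now: state=B, head=3, tape[-4..5]=0100000000 (head:        ^)

Answer: B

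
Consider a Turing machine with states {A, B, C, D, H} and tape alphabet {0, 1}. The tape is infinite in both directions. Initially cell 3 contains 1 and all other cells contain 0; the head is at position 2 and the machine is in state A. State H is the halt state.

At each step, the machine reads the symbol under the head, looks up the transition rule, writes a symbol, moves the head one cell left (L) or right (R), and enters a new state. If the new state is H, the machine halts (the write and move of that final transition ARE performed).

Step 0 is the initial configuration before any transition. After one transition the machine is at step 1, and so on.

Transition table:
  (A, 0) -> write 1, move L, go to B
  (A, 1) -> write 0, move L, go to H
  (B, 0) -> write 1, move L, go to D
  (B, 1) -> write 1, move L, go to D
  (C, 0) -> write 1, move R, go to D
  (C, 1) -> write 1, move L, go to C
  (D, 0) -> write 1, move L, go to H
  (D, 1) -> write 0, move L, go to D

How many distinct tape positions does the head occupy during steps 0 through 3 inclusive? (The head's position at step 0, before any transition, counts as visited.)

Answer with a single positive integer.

Answer: 4

Derivation:
Step 1: in state A at pos 2, read 0 -> (A,0)->write 1,move L,goto B. Now: state=B, head=1, tape[0..4]=00110 (head:  ^)
Step 2: in state B at pos 1, read 0 -> (B,0)->write 1,move L,goto D. Now: state=D, head=0, tape[-1..4]=001110 (head:  ^)
Step 3: in state D at pos 0, read 0 -> (D,0)->write 1,move L,goto H. Now: state=H, head=-1, tape[-2..4]=0011110 (head:  ^)
Head positions at steps 0..3: starting at 2, distinct positions visited = {-1, 0, 1, 2} -> 4 position(s)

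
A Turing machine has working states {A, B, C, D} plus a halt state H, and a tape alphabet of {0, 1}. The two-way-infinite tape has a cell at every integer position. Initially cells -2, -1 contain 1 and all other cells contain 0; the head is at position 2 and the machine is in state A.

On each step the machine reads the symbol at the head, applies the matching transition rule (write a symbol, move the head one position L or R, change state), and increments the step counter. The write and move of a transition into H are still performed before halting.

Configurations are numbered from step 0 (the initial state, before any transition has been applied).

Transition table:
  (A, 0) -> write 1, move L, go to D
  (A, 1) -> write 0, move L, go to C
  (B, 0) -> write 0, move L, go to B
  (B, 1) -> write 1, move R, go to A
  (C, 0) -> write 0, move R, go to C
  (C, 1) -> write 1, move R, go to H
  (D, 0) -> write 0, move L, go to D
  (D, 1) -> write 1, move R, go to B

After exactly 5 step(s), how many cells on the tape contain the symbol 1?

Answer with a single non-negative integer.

Step 1: in state A at pos 2, read 0 -> (A,0)->write 1,move L,goto D. Now: state=D, head=1, tape[-3..3]=0110010 (head:     ^)
Step 2: in state D at pos 1, read 0 -> (D,0)->write 0,move L,goto D. Now: state=D, head=0, tape[-3..3]=0110010 (head:    ^)
Step 3: in state D at pos 0, read 0 -> (D,0)->write 0,move L,goto D. Now: state=D, head=-1, tape[-3..3]=0110010 (head:   ^)
Step 4: in state D at pos -1, read 1 -> (D,1)->write 1,move R,goto B. Now: state=B, head=0, tape[-3..3]=0110010 (head:    ^)
Step 5: in state B at pos 0, read 0 -> (B,0)->write 0,move L,goto B. Now: state=B, head=-1, tape[-3..3]=0110010 (head:   ^)
Cells containing 1 after step 5: {-2, -1, 2} -> 3 cell(s)

Answer: 3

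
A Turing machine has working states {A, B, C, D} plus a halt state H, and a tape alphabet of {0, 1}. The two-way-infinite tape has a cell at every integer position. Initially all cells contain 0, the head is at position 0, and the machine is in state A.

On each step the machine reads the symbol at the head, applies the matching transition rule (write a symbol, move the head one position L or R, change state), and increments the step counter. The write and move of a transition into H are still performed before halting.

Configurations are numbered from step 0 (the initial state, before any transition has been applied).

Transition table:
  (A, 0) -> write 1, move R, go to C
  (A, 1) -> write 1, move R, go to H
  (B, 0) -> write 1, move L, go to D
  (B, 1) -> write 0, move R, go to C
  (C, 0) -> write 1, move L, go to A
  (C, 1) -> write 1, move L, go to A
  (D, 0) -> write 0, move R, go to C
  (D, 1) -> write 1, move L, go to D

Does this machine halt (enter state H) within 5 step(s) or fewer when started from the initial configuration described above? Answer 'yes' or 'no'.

Step 1: in state A at pos 0, read 0 -> (A,0)->write 1,move R,goto C. Now: state=C, head=1, tape[-1..2]=0100 (head:   ^)
Step 2: in state C at pos 1, read 0 -> (C,0)->write 1,move L,goto A. Now: state=A, head=0, tape[-1..2]=0110 (head:  ^)
Step 3: in state A at pos 0, read 1 -> (A,1)->write 1,move R,goto H. Now: state=H, head=1, tape[-1..2]=0110 (head:   ^)
State H reached at step 3; 3 <= 5 -> yes

Answer: yes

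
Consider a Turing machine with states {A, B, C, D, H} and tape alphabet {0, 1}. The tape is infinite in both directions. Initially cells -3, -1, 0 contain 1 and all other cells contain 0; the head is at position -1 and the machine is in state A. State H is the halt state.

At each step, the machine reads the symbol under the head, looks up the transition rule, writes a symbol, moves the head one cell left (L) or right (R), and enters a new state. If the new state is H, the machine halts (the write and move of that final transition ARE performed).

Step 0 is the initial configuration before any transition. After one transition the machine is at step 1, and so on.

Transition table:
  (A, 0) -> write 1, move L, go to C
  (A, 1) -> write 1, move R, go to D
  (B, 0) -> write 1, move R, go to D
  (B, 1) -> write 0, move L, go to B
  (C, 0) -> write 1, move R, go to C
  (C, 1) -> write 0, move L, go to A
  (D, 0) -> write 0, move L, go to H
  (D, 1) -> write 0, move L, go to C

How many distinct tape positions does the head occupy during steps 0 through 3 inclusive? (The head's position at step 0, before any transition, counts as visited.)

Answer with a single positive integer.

Step 1: in state A at pos -1, read 1 -> (A,1)->write 1,move R,goto D. Now: state=D, head=0, tape[-4..1]=010110 (head:     ^)
Step 2: in state D at pos 0, read 1 -> (D,1)->write 0,move L,goto C. Now: state=C, head=-1, tape[-4..1]=010100 (head:    ^)
Step 3: in state C at pos -1, read 1 -> (C,1)->write 0,move L,goto A. Now: state=A, head=-2, tape[-4..1]=010000 (head:   ^)
Head positions at steps 0..3: starting at -1, distinct positions visited = {-2, -1, 0} -> 3 position(s)

Answer: 3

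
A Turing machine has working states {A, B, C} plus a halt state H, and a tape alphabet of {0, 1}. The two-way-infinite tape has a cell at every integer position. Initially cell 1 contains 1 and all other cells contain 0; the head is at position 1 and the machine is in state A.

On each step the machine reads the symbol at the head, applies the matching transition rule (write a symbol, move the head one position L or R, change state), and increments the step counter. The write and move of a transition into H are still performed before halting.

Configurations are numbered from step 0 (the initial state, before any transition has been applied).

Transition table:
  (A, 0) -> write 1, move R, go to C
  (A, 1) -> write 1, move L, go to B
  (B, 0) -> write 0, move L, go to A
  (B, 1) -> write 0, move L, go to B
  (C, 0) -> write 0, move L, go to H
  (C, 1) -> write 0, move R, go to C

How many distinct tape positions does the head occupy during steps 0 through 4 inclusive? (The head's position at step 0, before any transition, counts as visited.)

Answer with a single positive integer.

Step 1: in state A at pos 1, read 1 -> (A,1)->write 1,move L,goto B. Now: state=B, head=0, tape[-1..2]=0010 (head:  ^)
Step 2: in state B at pos 0, read 0 -> (B,0)->write 0,move L,goto A. Now: state=A, head=-1, tape[-2..2]=00010 (head:  ^)
Step 3: in state A at pos -1, read 0 -> (A,0)->write 1,move R,goto C. Now: state=C, head=0, tape[-2..2]=01010 (head:   ^)
Step 4: in state C at pos 0, read 0 -> (C,0)->write 0,move L,goto H. Now: state=H, head=-1, tape[-2..2]=01010 (head:  ^)
Head positions at steps 0..4: starting at 1, distinct positions visited = {-1, 0, 1} -> 3 position(s)

Answer: 3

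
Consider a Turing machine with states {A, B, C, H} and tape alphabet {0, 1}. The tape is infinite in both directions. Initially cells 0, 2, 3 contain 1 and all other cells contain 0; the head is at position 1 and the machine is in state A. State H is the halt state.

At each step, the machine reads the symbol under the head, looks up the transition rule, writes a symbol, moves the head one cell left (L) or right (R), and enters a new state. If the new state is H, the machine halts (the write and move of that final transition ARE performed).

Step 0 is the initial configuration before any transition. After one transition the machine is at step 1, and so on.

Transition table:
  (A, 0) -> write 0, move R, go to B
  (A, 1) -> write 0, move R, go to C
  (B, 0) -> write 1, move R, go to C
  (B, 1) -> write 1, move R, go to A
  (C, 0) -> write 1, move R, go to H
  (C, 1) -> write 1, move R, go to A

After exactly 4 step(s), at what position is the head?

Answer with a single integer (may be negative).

Step 1: in state A at pos 1, read 0 -> (A,0)->write 0,move R,goto B. Now: state=B, head=2, tape[-1..4]=010110 (head:    ^)
Step 2: in state B at pos 2, read 1 -> (B,1)->write 1,move R,goto A. Now: state=A, head=3, tape[-1..4]=010110 (head:     ^)
Step 3: in state A at pos 3, read 1 -> (A,1)->write 0,move R,goto C. Now: state=C, head=4, tape[-1..5]=0101000 (head:      ^)
Step 4: in state C at pos 4, read 0 -> (C,0)->write 1,move R,goto H. Now: state=H, head=5, tape[-1..6]=01010100 (head:       ^)

Answer: 5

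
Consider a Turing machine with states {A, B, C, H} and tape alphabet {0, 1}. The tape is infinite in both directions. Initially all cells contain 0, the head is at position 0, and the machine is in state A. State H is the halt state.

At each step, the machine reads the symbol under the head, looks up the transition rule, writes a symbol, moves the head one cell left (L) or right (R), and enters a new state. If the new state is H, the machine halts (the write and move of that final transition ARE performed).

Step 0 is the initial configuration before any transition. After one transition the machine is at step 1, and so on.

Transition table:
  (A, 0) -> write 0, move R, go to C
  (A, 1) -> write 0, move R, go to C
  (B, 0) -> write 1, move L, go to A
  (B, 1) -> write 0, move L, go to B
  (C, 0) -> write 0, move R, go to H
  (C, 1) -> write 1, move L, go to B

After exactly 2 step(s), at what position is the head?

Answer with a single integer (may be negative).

Step 1: in state A at pos 0, read 0 -> (A,0)->write 0,move R,goto C. Now: state=C, head=1, tape[-1..2]=0000 (head:   ^)
Step 2: in state C at pos 1, read 0 -> (C,0)->write 0,move R,goto H. Now: state=H, head=2, tape[-1..3]=00000 (head:    ^)

Answer: 2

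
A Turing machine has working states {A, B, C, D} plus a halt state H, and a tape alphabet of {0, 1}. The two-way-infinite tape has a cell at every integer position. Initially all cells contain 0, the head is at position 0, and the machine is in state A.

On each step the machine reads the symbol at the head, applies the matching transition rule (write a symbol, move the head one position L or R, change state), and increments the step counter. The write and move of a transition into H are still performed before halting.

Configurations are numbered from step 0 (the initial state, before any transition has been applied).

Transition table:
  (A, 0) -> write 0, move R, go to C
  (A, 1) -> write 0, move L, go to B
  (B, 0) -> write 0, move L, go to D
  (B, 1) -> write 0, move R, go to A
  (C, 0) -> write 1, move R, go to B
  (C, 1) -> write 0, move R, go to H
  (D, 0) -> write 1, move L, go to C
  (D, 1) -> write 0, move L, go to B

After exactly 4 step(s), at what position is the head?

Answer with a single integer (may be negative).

Answer: 0

Derivation:
Step 1: in state A at pos 0, read 0 -> (A,0)->write 0,move R,goto C. Now: state=C, head=1, tape[-1..2]=0000 (head:   ^)
Step 2: in state C at pos 1, read 0 -> (C,0)->write 1,move R,goto B. Now: state=B, head=2, tape[-1..3]=00100 (head:    ^)
Step 3: in state B at pos 2, read 0 -> (B,0)->write 0,move L,goto D. Now: state=D, head=1, tape[-1..3]=00100 (head:   ^)
Step 4: in state D at pos 1, read 1 -> (D,1)->write 0,move L,goto B. Now: state=B, head=0, tape[-1..3]=00000 (head:  ^)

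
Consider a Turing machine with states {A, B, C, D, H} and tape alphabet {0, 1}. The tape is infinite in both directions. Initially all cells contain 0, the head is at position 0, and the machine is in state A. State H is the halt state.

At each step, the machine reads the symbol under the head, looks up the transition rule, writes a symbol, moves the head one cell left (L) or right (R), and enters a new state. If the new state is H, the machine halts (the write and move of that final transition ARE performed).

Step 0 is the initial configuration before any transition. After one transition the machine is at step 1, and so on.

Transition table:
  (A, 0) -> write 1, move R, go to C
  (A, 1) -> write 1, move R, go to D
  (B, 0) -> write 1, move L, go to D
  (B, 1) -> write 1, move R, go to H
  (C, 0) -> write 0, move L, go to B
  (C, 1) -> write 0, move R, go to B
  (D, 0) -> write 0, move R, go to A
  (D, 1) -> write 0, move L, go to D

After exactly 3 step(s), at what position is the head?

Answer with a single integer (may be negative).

Step 1: in state A at pos 0, read 0 -> (A,0)->write 1,move R,goto C. Now: state=C, head=1, tape[-1..2]=0100 (head:   ^)
Step 2: in state C at pos 1, read 0 -> (C,0)->write 0,move L,goto B. Now: state=B, head=0, tape[-1..2]=0100 (head:  ^)
Step 3: in state B at pos 0, read 1 -> (B,1)->write 1,move R,goto H. Now: state=H, head=1, tape[-1..2]=0100 (head:   ^)

Answer: 1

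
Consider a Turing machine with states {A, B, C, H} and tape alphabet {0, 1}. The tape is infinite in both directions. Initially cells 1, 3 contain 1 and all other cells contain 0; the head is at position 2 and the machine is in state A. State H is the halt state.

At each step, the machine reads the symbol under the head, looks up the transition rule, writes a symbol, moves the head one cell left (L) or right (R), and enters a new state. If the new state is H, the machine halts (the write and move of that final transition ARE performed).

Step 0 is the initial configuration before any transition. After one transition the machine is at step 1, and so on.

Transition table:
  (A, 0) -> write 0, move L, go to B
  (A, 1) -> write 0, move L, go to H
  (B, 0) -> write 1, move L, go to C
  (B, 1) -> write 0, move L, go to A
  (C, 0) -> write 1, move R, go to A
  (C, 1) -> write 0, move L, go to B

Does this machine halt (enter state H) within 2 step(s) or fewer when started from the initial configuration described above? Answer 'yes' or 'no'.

Step 1: in state A at pos 2, read 0 -> (A,0)->write 0,move L,goto B. Now: state=B, head=1, tape[0..4]=01010 (head:  ^)
Step 2: in state B at pos 1, read 1 -> (B,1)->write 0,move L,goto A. Now: state=A, head=0, tape[-1..4]=000010 (head:  ^)
After 2 step(s): state = A (not H) -> not halted within 2 -> no

Answer: no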